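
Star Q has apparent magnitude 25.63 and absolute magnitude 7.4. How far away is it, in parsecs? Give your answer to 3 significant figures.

m − M = 5 log₁₀(d/10 pc)
25.63 − (7.4) = 18.23 = 5 log₁₀(d/10)
d = 10 × 10^(18.23/5) = 10 × 10^3.646 = 4.426×10^4 pc.

4.43×10^4 pc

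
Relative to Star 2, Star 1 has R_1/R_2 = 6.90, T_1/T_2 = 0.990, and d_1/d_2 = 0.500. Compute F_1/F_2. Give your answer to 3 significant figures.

183

L_1/L_2 = (R_1/R_2)²(T_1/T_2)⁴ = (6.90)² × (0.990)⁴ = 45.73.
F_1/F_2 = (L_1/L_2)/(d_1/d_2)² = 45.73 / (0.500)² = 182.9.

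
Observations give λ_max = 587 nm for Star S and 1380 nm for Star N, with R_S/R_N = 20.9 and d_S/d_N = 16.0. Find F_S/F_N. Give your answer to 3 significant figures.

Wien's law: T_S/T_N = λ_N/λ_S = 1380/587 = 2.351.
L_S/L_N = (R_S/R_N)²(T_S/T_N)⁴ = (20.9)²(2.351)⁴ = 1.334×10^4.
F_S/F_N = (L_S/L_N)/(d_S/d_N)² = 1.334×10^4/(16.0)² = 52.12.

52.1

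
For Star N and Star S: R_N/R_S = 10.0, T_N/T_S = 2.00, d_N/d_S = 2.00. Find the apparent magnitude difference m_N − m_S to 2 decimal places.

L_N/L_S = (10.0)²(2.00)⁴ = 1600.
F_N/F_S = (L_N/L_S)/(d_N/d_S)² = 1600/4.000 = 400.0.
m_N − m_S = −2.5 log₁₀(400.0) = -6.51.

-6.51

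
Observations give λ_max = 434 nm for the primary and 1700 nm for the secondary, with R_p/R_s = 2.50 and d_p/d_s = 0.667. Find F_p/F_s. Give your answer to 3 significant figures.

Wien's law: T_p/T_s = λ_s/λ_p = 1700/434 = 3.917.
L_p/L_s = (R_p/R_s)²(T_p/T_s)⁴ = (2.50)²(3.917)⁴ = 1471.
F_p/F_s = (L_p/L_s)/(d_p/d_s)² = 1471/(0.667)² = 3307.

3.31×10^3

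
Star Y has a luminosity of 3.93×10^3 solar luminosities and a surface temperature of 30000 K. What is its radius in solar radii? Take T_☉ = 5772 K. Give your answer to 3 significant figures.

R/R_☉ = √(L/L_☉) / (T/T_☉)² = √(3.93×10^3) / (5.198)²
       = 62.69 / 27.01 = 2.321.

2.32 solar radii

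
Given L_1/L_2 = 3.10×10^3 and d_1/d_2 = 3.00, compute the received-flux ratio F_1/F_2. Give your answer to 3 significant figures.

344

F = L/(4πd²), so F_1/F_2 = (L_1/L_2) / (d_1/d_2)²
= 3.10×10^3 / (3.00)² = 3.10×10^3 / 9.000 = 344.4.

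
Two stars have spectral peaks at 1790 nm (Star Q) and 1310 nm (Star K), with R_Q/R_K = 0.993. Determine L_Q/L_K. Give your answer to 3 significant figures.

0.283

Wien's law gives T ∝ 1/λ_max, so T_Q/T_K = λ_K/λ_Q = 1310/1790 = 0.7318.
Then L ∝ R²T⁴ gives L_Q/L_K = (0.993)² × (0.7318)⁴ = 0.9860 × 0.2869 = 0.2829.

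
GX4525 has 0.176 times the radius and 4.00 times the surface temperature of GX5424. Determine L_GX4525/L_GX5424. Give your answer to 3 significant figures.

From the Stefan–Boltzmann law, L ∝ R²T⁴, so
L_GX4525/L_GX5424 = (R_GX4525/R_GX5424)² (T_GX4525/T_GX5424)⁴ = (0.176)² × (4.00)⁴ = 0.03098 × 256.0 = 7.930.

7.93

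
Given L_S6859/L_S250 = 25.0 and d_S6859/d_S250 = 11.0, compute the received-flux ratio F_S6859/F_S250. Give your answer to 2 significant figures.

0.21

F = L/(4πd²), so F_S6859/F_S250 = (L_S6859/L_S250) / (d_S6859/d_S250)²
= 25.0 / (11.0)² = 25.0 / 121.0 = 0.2066.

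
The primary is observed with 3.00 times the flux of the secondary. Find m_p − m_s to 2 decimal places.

m_p − m_s = −2.5 log₁₀(F_p/F_s) = −2.5 log₁₀(3.00) = −2.5 × (0.477) = -1.193.

-1.19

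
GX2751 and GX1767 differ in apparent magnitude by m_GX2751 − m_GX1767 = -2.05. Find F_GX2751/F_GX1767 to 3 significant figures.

F_GX2751/F_GX1767 = 10^(−(m_GX2751 − m_GX1767)/2.5) = 10^(2.05/2.5) = 10^0.820 = 6.607.

6.61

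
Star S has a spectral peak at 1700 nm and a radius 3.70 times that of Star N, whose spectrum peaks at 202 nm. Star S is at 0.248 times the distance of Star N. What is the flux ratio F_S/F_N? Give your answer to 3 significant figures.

Wien's law: T_S/T_N = λ_N/λ_S = 202/1700 = 0.1188.
L_S/L_N = (R_S/R_N)²(T_S/T_N)⁴ = (3.70)²(0.1188)⁴ = 0.002729.
F_S/F_N = (L_S/L_N)/(d_S/d_N)² = 0.002729/(0.248)² = 0.04437.

0.0444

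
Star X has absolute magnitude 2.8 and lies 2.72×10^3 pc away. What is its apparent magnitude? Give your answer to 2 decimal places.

14.97

m = M + 5 log₁₀(d/10 pc) = 2.8 + 5 log₁₀(2.72×10^3/10)
  = 2.8 + 5 × 2.435 = 2.8 + 12.17 = 14.97.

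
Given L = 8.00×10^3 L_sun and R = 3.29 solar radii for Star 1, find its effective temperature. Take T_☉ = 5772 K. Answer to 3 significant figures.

3.01×10^4 K

T/T_☉ = (L/L_☉)^(1/4) / (R/R_☉)^(1/2)
T = 5772 × (8.00×10^3)^(1/4) / √(3.29) = 5772 × 9.457 / 1.814 = 3.010×10^4 K.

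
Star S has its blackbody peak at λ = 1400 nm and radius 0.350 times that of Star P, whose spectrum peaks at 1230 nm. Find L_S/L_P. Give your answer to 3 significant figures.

0.0730

Wien's law gives T ∝ 1/λ_max, so T_S/T_P = λ_P/λ_S = 1230/1400 = 0.8786.
Then L ∝ R²T⁴ gives L_S/L_P = (0.350)² × (0.8786)⁴ = 0.1225 × 0.5958 = 0.07299.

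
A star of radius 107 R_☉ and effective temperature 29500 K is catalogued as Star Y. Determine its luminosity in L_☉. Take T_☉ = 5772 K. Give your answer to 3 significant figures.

7.81×10^6 L_☉

L/L_☉ = (R/R_☉)² (T/T_☉)⁴ = (107)² × (29500/5772)⁴
       = 1.145×10^4 × (5.111)⁴ = 1.145×10^4 × 682.3 = 7.812×10^6.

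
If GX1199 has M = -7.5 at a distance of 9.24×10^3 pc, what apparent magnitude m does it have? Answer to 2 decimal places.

7.33

m = M + 5 log₁₀(d/10 pc) = -7.5 + 5 log₁₀(9.24×10^3/10)
  = -7.5 + 5 × 2.966 = -7.5 + 14.83 = 7.33.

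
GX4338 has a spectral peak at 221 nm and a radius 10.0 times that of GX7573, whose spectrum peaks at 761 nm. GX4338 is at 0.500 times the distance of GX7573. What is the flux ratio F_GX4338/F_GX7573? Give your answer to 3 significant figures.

5.62×10^4

Wien's law: T_GX4338/T_GX7573 = λ_GX7573/λ_GX4338 = 761/221 = 3.443.
L_GX4338/L_GX7573 = (R_GX4338/R_GX7573)²(T_GX4338/T_GX7573)⁴ = (10.0)²(3.443)⁴ = 1.406×10^4.
F_GX4338/F_GX7573 = (L_GX4338/L_GX7573)/(d_GX4338/d_GX7573)² = 1.406×10^4/(0.500)² = 5.624×10^4.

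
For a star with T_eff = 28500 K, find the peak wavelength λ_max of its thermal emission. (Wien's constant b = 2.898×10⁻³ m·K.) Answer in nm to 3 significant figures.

102 nm

λ_max = b/T = 2.898×10⁻³ / 28500 = 1.02×10^-7 m = 101.7 nm.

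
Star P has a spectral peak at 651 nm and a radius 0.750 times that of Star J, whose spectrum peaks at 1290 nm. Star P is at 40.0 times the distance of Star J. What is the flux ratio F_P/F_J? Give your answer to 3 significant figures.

0.00542

Wien's law: T_P/T_J = λ_J/λ_P = 1290/651 = 1.982.
L_P/L_J = (R_P/R_J)²(T_P/T_J)⁴ = (0.750)²(1.982)⁴ = 8.673.
F_P/F_J = (L_P/L_J)/(d_P/d_J)² = 8.673/(40.0)² = 0.005420.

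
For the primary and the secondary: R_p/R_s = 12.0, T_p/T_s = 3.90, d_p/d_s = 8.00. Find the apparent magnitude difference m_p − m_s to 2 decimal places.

-6.79

L_p/L_s = (12.0)²(3.90)⁴ = 3.331×10^4.
F_p/F_s = (L_p/L_s)/(d_p/d_s)² = 3.331×10^4/64.00 = 520.5.
m_p − m_s = −2.5 log₁₀(520.5) = -6.79.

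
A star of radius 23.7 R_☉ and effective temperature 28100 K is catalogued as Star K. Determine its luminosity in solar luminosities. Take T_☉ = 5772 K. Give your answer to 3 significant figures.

3.16×10^5 solar luminosities

L/L_☉ = (R/R_☉)² (T/T_☉)⁴ = (23.7)² × (28100/5772)⁴
       = 561.7 × (4.868)⁴ = 561.7 × 561.7 = 3.155×10^5.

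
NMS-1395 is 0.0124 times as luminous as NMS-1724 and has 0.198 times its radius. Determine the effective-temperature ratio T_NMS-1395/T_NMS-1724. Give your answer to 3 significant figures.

0.750

L ∝ R²T⁴ gives T ∝ (L/R²)^(1/4), so
T_NMS-1395/T_NMS-1724 = (0.0124 / 0.198²)^(1/4) = (0.3163)^(1/4) = 0.7499.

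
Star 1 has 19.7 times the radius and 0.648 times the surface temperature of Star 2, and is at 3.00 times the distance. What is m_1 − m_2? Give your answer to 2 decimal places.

-2.20

L_1/L_2 = (19.7)²(0.648)⁴ = 68.43.
F_1/F_2 = (L_1/L_2)/(d_1/d_2)² = 68.43/9.000 = 7.603.
m_1 − m_2 = −2.5 log₁₀(7.603) = -2.20.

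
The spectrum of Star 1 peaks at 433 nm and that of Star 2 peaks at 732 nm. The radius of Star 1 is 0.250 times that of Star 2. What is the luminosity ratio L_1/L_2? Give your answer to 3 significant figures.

0.510

Wien's law gives T ∝ 1/λ_max, so T_1/T_2 = λ_2/λ_1 = 732/433 = 1.691.
Then L ∝ R²T⁴ gives L_1/L_2 = (0.250)² × (1.691)⁴ = 0.06250 × 8.168 = 0.5105.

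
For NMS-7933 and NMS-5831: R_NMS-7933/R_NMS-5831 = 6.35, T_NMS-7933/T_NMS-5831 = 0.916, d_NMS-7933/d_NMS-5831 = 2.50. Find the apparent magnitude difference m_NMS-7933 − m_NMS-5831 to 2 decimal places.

-1.64

L_NMS-7933/L_NMS-5831 = (6.35)²(0.916)⁴ = 28.39.
F_NMS-7933/F_NMS-5831 = (L_NMS-7933/L_NMS-5831)/(d_NMS-7933/d_NMS-5831)² = 28.39/6.250 = 4.542.
m_NMS-7933 − m_NMS-5831 = −2.5 log₁₀(4.542) = -1.64.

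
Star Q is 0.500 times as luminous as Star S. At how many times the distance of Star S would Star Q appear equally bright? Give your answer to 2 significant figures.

Equal flux requires L_Q/d_Q² = L_S/d_S², so d_Q/d_S = √(L_Q/L_S)
= √(0.500) = 0.7071.

0.71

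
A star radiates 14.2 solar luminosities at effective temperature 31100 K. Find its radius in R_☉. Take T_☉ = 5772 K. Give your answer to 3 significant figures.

R/R_☉ = √(L/L_☉) / (T/T_☉)² = √(14.2) / (5.388)²
       = 3.768 / 29.03 = 0.1298.

0.130 R_☉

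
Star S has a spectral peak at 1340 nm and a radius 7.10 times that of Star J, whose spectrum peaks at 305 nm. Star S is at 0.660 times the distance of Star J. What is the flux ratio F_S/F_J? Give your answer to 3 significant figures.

Wien's law: T_S/T_J = λ_J/λ_S = 305/1340 = 0.2276.
L_S/L_J = (R_S/R_J)²(T_S/T_J)⁴ = (7.10)²(0.2276)⁴ = 0.1353.
F_S/F_J = (L_S/L_J)/(d_S/d_J)² = 0.1353/(0.660)² = 0.3106.

0.311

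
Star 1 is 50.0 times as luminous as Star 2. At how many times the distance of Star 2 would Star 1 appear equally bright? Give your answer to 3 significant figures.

7.07

Equal flux requires L_1/d_1² = L_2/d_2², so d_1/d_2 = √(L_1/L_2)
= √(50.0) = 7.071.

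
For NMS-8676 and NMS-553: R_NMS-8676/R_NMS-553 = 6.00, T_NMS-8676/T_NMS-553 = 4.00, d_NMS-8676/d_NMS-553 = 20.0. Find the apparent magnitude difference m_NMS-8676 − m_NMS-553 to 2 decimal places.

-3.41

L_NMS-8676/L_NMS-553 = (6.00)²(4.00)⁴ = 9216.
F_NMS-8676/F_NMS-553 = (L_NMS-8676/L_NMS-553)/(d_NMS-8676/d_NMS-553)² = 9216/400.0 = 23.04.
m_NMS-8676 − m_NMS-553 = −2.5 log₁₀(23.04) = -3.41.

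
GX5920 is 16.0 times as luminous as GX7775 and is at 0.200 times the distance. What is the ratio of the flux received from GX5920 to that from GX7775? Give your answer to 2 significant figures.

F = L/(4πd²), so F_GX5920/F_GX7775 = (L_GX5920/L_GX7775) / (d_GX5920/d_GX7775)²
= 16.0 / (0.200)² = 16.0 / 0.04000 = 400.0.

4.0×10^2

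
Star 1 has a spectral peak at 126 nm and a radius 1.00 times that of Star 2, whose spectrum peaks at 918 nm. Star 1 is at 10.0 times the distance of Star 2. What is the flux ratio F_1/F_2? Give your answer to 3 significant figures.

Wien's law: T_1/T_2 = λ_2/λ_1 = 918/126 = 7.286.
L_1/L_2 = (R_1/R_2)²(T_1/T_2)⁴ = (1.00)²(7.286)⁴ = 2818.
F_1/F_2 = (L_1/L_2)/(d_1/d_2)² = 2818/(10.0)² = 28.18.

28.2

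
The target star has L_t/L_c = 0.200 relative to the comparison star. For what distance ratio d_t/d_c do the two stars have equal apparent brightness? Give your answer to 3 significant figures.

Equal flux requires L_t/d_t² = L_c/d_c², so d_t/d_c = √(L_t/L_c)
= √(0.200) = 0.4472.

0.447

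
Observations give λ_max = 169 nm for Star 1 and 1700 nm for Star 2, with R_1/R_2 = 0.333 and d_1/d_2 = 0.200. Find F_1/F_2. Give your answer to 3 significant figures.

2.84×10^4

Wien's law: T_1/T_2 = λ_2/λ_1 = 1700/169 = 10.06.
L_1/L_2 = (R_1/R_2)²(T_1/T_2)⁴ = (0.333)²(10.06)⁴ = 1135.
F_1/F_2 = (L_1/L_2)/(d_1/d_2)² = 1135/(0.200)² = 2.838×10^4.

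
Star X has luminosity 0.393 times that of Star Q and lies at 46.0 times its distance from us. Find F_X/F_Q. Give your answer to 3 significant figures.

F = L/(4πd²), so F_X/F_Q = (L_X/L_Q) / (d_X/d_Q)²
= 0.393 / (46.0)² = 0.393 / 2116 = 1.857×10^-4.

1.86×10^-4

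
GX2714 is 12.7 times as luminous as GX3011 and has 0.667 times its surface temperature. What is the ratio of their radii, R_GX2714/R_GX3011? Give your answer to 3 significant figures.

L ∝ R²T⁴ gives R ∝ √L / T², so
R_GX2714/R_GX3011 = √(12.7) / (0.667)² = 3.564 / 0.4449 = 8.010.

8.01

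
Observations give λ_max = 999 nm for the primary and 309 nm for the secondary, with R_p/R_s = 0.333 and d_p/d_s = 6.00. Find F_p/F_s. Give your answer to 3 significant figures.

Wien's law: T_p/T_s = λ_s/λ_p = 309/999 = 0.3093.
L_p/L_s = (R_p/R_s)²(T_p/T_s)⁴ = (0.333)²(0.3093)⁴ = 0.001015.
F_p/F_s = (L_p/L_s)/(d_p/d_s)² = 0.001015/(6.00)² = 2.819×10^-5.

2.82×10^-5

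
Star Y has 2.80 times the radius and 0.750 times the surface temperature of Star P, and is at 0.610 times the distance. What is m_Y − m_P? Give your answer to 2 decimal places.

L_Y/L_P = (2.80)²(0.750)⁴ = 2.481.
F_Y/F_P = (L_Y/L_P)/(d_Y/d_P)² = 2.481/0.3721 = 6.667.
m_Y − m_P = −2.5 log₁₀(6.667) = -2.06.

-2.06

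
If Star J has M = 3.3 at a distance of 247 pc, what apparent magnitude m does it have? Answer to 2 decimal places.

m = M + 5 log₁₀(d/10 pc) = 3.3 + 5 log₁₀(247/10)
  = 3.3 + 5 × 1.393 = 3.3 + 6.96 = 10.26.

10.26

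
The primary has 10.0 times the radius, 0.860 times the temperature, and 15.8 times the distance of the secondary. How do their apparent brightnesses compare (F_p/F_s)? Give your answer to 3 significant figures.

L_p/L_s = (R_p/R_s)²(T_p/T_s)⁴ = (10.0)² × (0.860)⁴ = 54.70.
F_p/F_s = (L_p/L_s)/(d_p/d_s)² = 54.70 / (15.8)² = 0.2191.

0.219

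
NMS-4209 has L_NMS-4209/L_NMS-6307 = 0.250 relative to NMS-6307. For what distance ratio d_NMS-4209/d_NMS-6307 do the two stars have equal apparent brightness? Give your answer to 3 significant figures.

0.500

Equal flux requires L_NMS-4209/d_NMS-4209² = L_NMS-6307/d_NMS-6307², so d_NMS-4209/d_NMS-6307 = √(L_NMS-4209/L_NMS-6307)
= √(0.250) = 0.5000.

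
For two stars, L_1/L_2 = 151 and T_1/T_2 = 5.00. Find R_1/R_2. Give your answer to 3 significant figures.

L ∝ R²T⁴ gives R ∝ √L / T², so
R_1/R_2 = √(151) / (5.00)² = 12.29 / 25.00 = 0.4915.

0.492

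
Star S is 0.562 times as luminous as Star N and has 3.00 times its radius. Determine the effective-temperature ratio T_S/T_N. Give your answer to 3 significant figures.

L ∝ R²T⁴ gives T ∝ (L/R²)^(1/4), so
T_S/T_N = (0.562 / 3.00²)^(1/4) = (0.06244)^(1/4) = 0.4999.

0.500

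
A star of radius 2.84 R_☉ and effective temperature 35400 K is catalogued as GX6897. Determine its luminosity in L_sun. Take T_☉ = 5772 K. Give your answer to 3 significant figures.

L/L_☉ = (R/R_☉)² (T/T_☉)⁴ = (2.84)² × (35400/5772)⁴
       = 8.066 × (6.133)⁴ = 8.066 × 1415 = 1.141×10^4.

1.14×10^4 L_sun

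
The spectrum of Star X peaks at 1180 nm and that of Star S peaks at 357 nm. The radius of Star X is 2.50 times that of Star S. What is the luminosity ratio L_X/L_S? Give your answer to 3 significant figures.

Wien's law gives T ∝ 1/λ_max, so T_X/T_S = λ_S/λ_X = 357/1180 = 0.3025.
Then L ∝ R²T⁴ gives L_X/L_S = (2.50)² × (0.3025)⁴ = 6.250 × 0.008378 = 0.05236.

0.0524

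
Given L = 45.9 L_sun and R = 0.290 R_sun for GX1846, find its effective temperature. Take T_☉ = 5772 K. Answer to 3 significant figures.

T/T_☉ = (L/L_☉)^(1/4) / (R/R_☉)^(1/2)
T = 5772 × (45.9)^(1/4) / √(0.290) = 5772 × 2.603 / 0.5385 = 2.790×10^4 K.

2.79×10^4 K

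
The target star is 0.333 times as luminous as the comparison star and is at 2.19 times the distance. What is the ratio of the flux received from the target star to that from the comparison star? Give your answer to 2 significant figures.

F = L/(4πd²), so F_t/F_c = (L_t/L_c) / (d_t/d_c)²
= 0.333 / (2.19)² = 0.333 / 4.796 = 0.06943.

0.069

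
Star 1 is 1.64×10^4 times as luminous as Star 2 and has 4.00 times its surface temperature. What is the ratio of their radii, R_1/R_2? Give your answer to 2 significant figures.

L ∝ R²T⁴ gives R ∝ √L / T², so
R_1/R_2 = √(1.64×10^4) / (4.00)² = 128.1 / 16.00 = 8.004.

8.0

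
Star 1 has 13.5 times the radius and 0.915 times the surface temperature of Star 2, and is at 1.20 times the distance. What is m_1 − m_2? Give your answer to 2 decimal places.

-4.87

L_1/L_2 = (13.5)²(0.915)⁴ = 127.7.
F_1/F_2 = (L_1/L_2)/(d_1/d_2)² = 127.7/1.440 = 88.71.
m_1 − m_2 = −2.5 log₁₀(88.71) = -4.87.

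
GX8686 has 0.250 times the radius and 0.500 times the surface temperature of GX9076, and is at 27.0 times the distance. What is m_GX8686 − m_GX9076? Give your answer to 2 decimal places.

L_GX8686/L_GX9076 = (0.250)²(0.500)⁴ = 0.003906.
F_GX8686/F_GX9076 = (L_GX8686/L_GX9076)/(d_GX8686/d_GX9076)² = 0.003906/729.0 = 5.358×10^-6.
m_GX8686 − m_GX9076 = −2.5 log₁₀(5.358×10^-6) = 13.18.

13.18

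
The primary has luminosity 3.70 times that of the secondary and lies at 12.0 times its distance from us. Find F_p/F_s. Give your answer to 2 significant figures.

0.026

F = L/(4πd²), so F_p/F_s = (L_p/L_s) / (d_p/d_s)²
= 3.70 / (12.0)² = 3.70 / 144.0 = 0.02569.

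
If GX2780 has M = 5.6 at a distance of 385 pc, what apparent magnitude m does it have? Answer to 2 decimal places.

13.53

m = M + 5 log₁₀(d/10 pc) = 5.6 + 5 log₁₀(385/10)
  = 5.6 + 5 × 1.585 = 5.6 + 7.93 = 13.53.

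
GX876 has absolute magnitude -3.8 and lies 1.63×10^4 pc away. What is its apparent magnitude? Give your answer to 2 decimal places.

m = M + 5 log₁₀(d/10 pc) = -3.8 + 5 log₁₀(1.63×10^4/10)
  = -3.8 + 5 × 3.212 = -3.8 + 16.06 = 12.26.

12.26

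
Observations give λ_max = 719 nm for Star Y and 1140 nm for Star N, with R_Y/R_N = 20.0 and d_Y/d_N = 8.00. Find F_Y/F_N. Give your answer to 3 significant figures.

Wien's law: T_Y/T_N = λ_N/λ_Y = 1140/719 = 1.586.
L_Y/L_N = (R_Y/R_N)²(T_Y/T_N)⁴ = (20.0)²(1.586)⁴ = 2528.
F_Y/F_N = (L_Y/L_N)/(d_Y/d_N)² = 2528/(8.00)² = 39.50.

39.5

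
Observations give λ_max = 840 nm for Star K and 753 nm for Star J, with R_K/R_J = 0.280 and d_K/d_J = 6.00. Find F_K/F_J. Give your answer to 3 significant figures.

0.00141

Wien's law: T_K/T_J = λ_J/λ_K = 753/840 = 0.8964.
L_K/L_J = (R_K/R_J)²(T_K/T_J)⁴ = (0.280)²(0.8964)⁴ = 0.05063.
F_K/F_J = (L_K/L_J)/(d_K/d_J)² = 0.05063/(6.00)² = 0.001406.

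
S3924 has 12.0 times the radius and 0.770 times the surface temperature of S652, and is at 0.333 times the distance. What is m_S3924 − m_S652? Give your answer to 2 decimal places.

-6.65

L_S3924/L_S652 = (12.0)²(0.770)⁴ = 50.62.
F_S3924/F_S652 = (L_S3924/L_S652)/(d_S3924/d_S652)² = 50.62/0.1109 = 456.5.
m_S3924 − m_S652 = −2.5 log₁₀(456.5) = -6.65.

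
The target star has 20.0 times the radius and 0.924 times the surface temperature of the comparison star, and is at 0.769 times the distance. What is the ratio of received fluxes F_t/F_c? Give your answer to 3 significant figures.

L_t/L_c = (R_t/R_c)²(T_t/T_c)⁴ = (20.0)² × (0.924)⁴ = 291.6.
F_t/F_c = (L_t/L_c)/(d_t/d_c)² = 291.6 / (0.769)² = 493.1.

493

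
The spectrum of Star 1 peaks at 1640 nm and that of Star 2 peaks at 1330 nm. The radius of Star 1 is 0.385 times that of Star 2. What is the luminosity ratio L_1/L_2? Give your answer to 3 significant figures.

0.0641

Wien's law gives T ∝ 1/λ_max, so T_1/T_2 = λ_2/λ_1 = 1330/1640 = 0.8110.
Then L ∝ R²T⁴ gives L_1/L_2 = (0.385)² × (0.8110)⁴ = 0.1482 × 0.4325 = 0.06411.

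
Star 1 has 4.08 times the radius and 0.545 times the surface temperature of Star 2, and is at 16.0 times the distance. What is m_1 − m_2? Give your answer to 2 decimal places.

5.60

L_1/L_2 = (4.08)²(0.545)⁴ = 1.469.
F_1/F_2 = (L_1/L_2)/(d_1/d_2)² = 1.469/256.0 = 0.005737.
m_1 − m_2 = −2.5 log₁₀(0.005737) = 5.60.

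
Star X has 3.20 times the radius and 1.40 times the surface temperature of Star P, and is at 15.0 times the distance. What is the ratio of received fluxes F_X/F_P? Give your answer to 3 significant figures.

L_X/L_P = (R_X/R_P)²(T_X/T_P)⁴ = (3.20)² × (1.40)⁴ = 39.34.
F_X/F_P = (L_X/L_P)/(d_X/d_P)² = 39.34 / (15.0)² = 0.1748.

0.175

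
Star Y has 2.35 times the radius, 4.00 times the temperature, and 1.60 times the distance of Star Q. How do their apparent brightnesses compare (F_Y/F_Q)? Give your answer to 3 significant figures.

L_Y/L_Q = (R_Y/R_Q)²(T_Y/T_Q)⁴ = (2.35)² × (4.00)⁴ = 1414.
F_Y/F_Q = (L_Y/L_Q)/(d_Y/d_Q)² = 1414 / (1.60)² = 552.2.

552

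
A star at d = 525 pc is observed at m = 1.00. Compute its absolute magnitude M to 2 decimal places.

M = m − 5 log₁₀(d/10 pc) = 1.00 − 5 log₁₀(525/10)
  = 1.00 − 5 × 1.720 = 1.00 − 8.60 = -7.60.

-7.60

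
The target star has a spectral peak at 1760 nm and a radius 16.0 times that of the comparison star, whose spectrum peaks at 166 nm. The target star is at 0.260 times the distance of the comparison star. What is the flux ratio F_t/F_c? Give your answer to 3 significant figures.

Wien's law: T_t/T_c = λ_c/λ_t = 166/1760 = 0.09432.
L_t/L_c = (R_t/R_c)²(T_t/T_c)⁴ = (16.0)²(0.09432)⁴ = 0.02026.
F_t/F_c = (L_t/L_c)/(d_t/d_c)² = 0.02026/(0.260)² = 0.2997.

0.300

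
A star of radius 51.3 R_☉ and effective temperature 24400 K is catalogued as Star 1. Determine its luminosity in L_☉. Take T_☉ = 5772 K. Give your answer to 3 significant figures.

8.40×10^5 L_☉

L/L_☉ = (R/R_☉)² (T/T_☉)⁴ = (51.3)² × (24400/5772)⁴
       = 2632 × (4.227)⁴ = 2632 × 319.3 = 8.404×10^5.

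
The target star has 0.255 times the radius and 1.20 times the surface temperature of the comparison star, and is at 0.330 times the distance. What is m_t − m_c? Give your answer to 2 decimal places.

L_t/L_c = (0.255)²(1.20)⁴ = 0.1348.
F_t/F_c = (L_t/L_c)/(d_t/d_c)² = 0.1348/0.1089 = 1.238.
m_t − m_c = −2.5 log₁₀(1.238) = -0.23.

-0.23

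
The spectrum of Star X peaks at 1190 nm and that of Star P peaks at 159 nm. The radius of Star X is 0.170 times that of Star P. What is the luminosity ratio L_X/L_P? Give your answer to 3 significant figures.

Wien's law gives T ∝ 1/λ_max, so T_X/T_P = λ_P/λ_X = 159/1190 = 0.1336.
Then L ∝ R²T⁴ gives L_X/L_P = (0.170)² × (0.1336)⁴ = 0.02890 × 3.187×10^-4 = 9.211×10^-6.

9.21×10^-6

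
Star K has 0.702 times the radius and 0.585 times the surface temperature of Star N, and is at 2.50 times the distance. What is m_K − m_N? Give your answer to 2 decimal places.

L_K/L_N = (0.702)²(0.585)⁴ = 0.05772.
F_K/F_N = (L_K/L_N)/(d_K/d_N)² = 0.05772/6.250 = 0.009235.
m_K − m_N = −2.5 log₁₀(0.009235) = 5.09.

5.09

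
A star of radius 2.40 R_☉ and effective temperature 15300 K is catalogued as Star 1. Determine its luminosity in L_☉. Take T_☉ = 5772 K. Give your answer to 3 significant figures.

284 L_☉

L/L_☉ = (R/R_☉)² (T/T_☉)⁴ = (2.40)² × (15300/5772)⁴
       = 5.760 × (2.651)⁴ = 5.760 × 49.37 = 284.4.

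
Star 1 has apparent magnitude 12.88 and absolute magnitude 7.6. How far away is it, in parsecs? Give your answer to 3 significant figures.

m − M = 5 log₁₀(d/10 pc)
12.88 − (7.6) = 5.28 = 5 log₁₀(d/10)
d = 10 × 10^(5.28/5) = 10 × 10^1.056 = 113.8 pc.

114 pc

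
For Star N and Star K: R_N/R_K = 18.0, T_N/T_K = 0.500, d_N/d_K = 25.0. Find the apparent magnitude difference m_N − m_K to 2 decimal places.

3.72

L_N/L_K = (18.0)²(0.500)⁴ = 20.25.
F_N/F_K = (L_N/L_K)/(d_N/d_K)² = 20.25/625.0 = 0.03240.
m_N − m_K = −2.5 log₁₀(0.03240) = 3.72.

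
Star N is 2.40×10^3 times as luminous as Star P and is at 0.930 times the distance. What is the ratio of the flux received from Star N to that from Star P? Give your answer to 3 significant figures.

2.77×10^3

F = L/(4πd²), so F_N/F_P = (L_N/L_P) / (d_N/d_P)²
= 2.40×10^3 / (0.930)² = 2.40×10^3 / 0.8649 = 2775.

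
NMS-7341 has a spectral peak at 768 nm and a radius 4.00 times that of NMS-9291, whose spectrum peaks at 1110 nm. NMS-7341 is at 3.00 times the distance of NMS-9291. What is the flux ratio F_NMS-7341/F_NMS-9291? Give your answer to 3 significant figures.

7.76

Wien's law: T_NMS-7341/T_NMS-9291 = λ_NMS-9291/λ_NMS-7341 = 1110/768 = 1.445.
L_NMS-7341/L_NMS-9291 = (R_NMS-7341/R_NMS-9291)²(T_NMS-7341/T_NMS-9291)⁴ = (4.00)²(1.445)⁴ = 69.82.
F_NMS-7341/F_NMS-9291 = (L_NMS-7341/L_NMS-9291)/(d_NMS-7341/d_NMS-9291)² = 69.82/(3.00)² = 7.758.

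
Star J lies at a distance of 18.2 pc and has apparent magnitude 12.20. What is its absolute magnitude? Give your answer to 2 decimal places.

10.90

M = m − 5 log₁₀(d/10 pc) = 12.20 − 5 log₁₀(18.2/10)
  = 12.20 − 5 × 0.260 = 12.20 − 1.30 = 10.90.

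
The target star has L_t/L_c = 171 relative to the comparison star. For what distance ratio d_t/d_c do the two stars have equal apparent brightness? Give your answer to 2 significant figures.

Equal flux requires L_t/d_t² = L_c/d_c², so d_t/d_c = √(L_t/L_c)
= √(171) = 13.08.

13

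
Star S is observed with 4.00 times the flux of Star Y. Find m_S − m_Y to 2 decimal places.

m_S − m_Y = −2.5 log₁₀(F_S/F_Y) = −2.5 log₁₀(4.00) = −2.5 × (0.602) = -1.505.

-1.51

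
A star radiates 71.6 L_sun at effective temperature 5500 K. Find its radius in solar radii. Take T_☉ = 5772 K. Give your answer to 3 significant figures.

R/R_☉ = √(L/L_☉) / (T/T_☉)² = √(71.6) / (0.9529)²
       = 8.462 / 0.9080 = 9.319.

9.32 solar radii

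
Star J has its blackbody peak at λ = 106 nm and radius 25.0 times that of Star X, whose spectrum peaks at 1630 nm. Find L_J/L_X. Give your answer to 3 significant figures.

Wien's law gives T ∝ 1/λ_max, so T_J/T_X = λ_X/λ_J = 1630/106 = 15.38.
Then L ∝ R²T⁴ gives L_J/L_X = (25.0)² × (15.38)⁴ = 625.0 × 5.591×10^4 = 3.495×10^7.

3.49×10^7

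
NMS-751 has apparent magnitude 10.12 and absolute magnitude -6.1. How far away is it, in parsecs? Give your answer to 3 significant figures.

m − M = 5 log₁₀(d/10 pc)
10.12 − (-6.1) = 16.22 = 5 log₁₀(d/10)
d = 10 × 10^(16.22/5) = 10 × 10^3.244 = 1.754×10^4 pc.

1.75×10^4 pc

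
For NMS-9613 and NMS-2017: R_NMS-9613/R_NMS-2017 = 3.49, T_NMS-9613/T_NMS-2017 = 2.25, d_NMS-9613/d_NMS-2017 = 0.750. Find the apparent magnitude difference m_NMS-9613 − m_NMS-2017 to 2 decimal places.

L_NMS-9613/L_NMS-2017 = (3.49)²(2.25)⁴ = 312.2.
F_NMS-9613/F_NMS-2017 = (L_NMS-9613/L_NMS-2017)/(d_NMS-9613/d_NMS-2017)² = 312.2/0.5625 = 555.0.
m_NMS-9613 − m_NMS-2017 = −2.5 log₁₀(555.0) = -6.86.

-6.86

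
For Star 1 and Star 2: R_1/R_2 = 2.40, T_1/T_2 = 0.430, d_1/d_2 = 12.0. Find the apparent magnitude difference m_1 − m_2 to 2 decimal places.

L_1/L_2 = (2.40)²(0.430)⁴ = 0.1969.
F_1/F_2 = (L_1/L_2)/(d_1/d_2)² = 0.1969/144.0 = 0.001368.
m_1 − m_2 = −2.5 log₁₀(0.001368) = 7.16.

7.16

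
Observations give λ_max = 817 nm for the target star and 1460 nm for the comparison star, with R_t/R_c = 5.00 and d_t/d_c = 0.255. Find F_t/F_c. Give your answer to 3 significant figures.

Wien's law: T_t/T_c = λ_c/λ_t = 1460/817 = 1.787.
L_t/L_c = (R_t/R_c)²(T_t/T_c)⁴ = (5.00)²(1.787)⁴ = 255.0.
F_t/F_c = (L_t/L_c)/(d_t/d_c)² = 255.0/(0.255)² = 3921.

3.92×10^3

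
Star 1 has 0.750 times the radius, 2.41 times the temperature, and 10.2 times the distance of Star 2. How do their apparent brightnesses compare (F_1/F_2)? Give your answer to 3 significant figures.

L_1/L_2 = (R_1/R_2)²(T_1/T_2)⁴ = (0.750)² × (2.41)⁴ = 18.98.
F_1/F_2 = (L_1/L_2)/(d_1/d_2)² = 18.98 / (10.2)² = 0.1824.

0.182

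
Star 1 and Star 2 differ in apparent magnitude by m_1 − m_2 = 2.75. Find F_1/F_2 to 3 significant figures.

F_1/F_2 = 10^(−(m_1 − m_2)/2.5) = 10^(-2.75/2.5) = 10^-1.100 = 0.07943.

0.0794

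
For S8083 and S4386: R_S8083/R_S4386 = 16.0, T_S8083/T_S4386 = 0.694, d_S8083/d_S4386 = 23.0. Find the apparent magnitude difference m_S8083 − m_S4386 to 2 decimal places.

L_S8083/L_S4386 = (16.0)²(0.694)⁴ = 59.39.
F_S8083/F_S4386 = (L_S8083/L_S4386)/(d_S8083/d_S4386)² = 59.39/529.0 = 0.1123.
m_S8083 − m_S4386 = −2.5 log₁₀(0.1123) = 2.37.

2.37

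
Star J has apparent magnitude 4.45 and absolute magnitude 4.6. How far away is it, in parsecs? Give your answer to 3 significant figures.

9.33 pc

m − M = 5 log₁₀(d/10 pc)
4.45 − (4.6) = -0.15 = 5 log₁₀(d/10)
d = 10 × 10^(-0.15/5) = 10 × 10^-0.030 = 9.333 pc.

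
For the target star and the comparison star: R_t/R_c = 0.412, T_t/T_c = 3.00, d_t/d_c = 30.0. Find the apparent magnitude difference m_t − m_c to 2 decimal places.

L_t/L_c = (0.412)²(3.00)⁴ = 13.75.
F_t/F_c = (L_t/L_c)/(d_t/d_c)² = 13.75/900.0 = 0.01528.
m_t − m_c = −2.5 log₁₀(0.01528) = 4.54.

4.54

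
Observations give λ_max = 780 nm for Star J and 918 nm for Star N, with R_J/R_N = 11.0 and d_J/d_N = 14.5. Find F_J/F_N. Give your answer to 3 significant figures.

Wien's law: T_J/T_N = λ_N/λ_J = 918/780 = 1.177.
L_J/L_N = (R_J/R_N)²(T_J/T_N)⁴ = (11.0)²(1.177)⁴ = 232.2.
F_J/F_N = (L_J/L_N)/(d_J/d_N)² = 232.2/(14.5)² = 1.104.

1.10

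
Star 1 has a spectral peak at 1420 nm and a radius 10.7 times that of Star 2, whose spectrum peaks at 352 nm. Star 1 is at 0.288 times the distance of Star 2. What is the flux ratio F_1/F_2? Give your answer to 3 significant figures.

Wien's law: T_1/T_2 = λ_2/λ_1 = 352/1420 = 0.2479.
L_1/L_2 = (R_1/R_2)²(T_1/T_2)⁴ = (10.7)²(0.2479)⁴ = 0.4323.
F_1/F_2 = (L_1/L_2)/(d_1/d_2)² = 0.4323/(0.288)² = 5.212.

5.21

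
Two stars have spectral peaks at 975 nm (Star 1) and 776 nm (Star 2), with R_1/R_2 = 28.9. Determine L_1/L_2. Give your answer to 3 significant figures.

Wien's law gives T ∝ 1/λ_max, so T_1/T_2 = λ_2/λ_1 = 776/975 = 0.7959.
Then L ∝ R²T⁴ gives L_1/L_2 = (28.9)² × (0.7959)⁴ = 835.2 × 0.4013 = 335.1.

335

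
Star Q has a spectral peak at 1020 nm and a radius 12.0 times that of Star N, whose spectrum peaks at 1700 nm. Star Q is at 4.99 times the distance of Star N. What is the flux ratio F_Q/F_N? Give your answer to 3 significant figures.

44.6

Wien's law: T_Q/T_N = λ_N/λ_Q = 1700/1020 = 1.667.
L_Q/L_N = (R_Q/R_N)²(T_Q/T_N)⁴ = (12.0)²(1.667)⁴ = 1111.
F_Q/F_N = (L_Q/L_N)/(d_Q/d_N)² = 1111/(4.99)² = 44.62.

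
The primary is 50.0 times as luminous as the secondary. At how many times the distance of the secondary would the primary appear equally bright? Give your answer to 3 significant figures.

Equal flux requires L_p/d_p² = L_s/d_s², so d_p/d_s = √(L_p/L_s)
= √(50.0) = 7.071.

7.07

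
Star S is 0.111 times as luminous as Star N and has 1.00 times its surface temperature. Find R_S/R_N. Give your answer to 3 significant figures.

0.333

L ∝ R²T⁴ gives R ∝ √L / T², so
R_S/R_N = √(0.111) / (1.00)² = 0.3332 / 1.000 = 0.3332.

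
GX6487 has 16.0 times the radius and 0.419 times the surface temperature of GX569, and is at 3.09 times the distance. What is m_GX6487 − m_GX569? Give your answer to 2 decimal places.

L_GX6487/L_GX569 = (16.0)²(0.419)⁴ = 7.890.
F_GX6487/F_GX569 = (L_GX6487/L_GX569)/(d_GX6487/d_GX569)² = 7.890/9.548 = 0.8264.
m_GX6487 − m_GX569 = −2.5 log₁₀(0.8264) = 0.21.

0.21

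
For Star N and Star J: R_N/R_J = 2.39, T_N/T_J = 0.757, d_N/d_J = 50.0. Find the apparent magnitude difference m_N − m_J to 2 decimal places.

L_N/L_J = (2.39)²(0.757)⁴ = 1.876.
F_N/F_J = (L_N/L_J)/(d_N/d_J)² = 1.876/2500 = 7.503×10^-4.
m_N − m_J = −2.5 log₁₀(7.503×10^-4) = 7.81.

7.81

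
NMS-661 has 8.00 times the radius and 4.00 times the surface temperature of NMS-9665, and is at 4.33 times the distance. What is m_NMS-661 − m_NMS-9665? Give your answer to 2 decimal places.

L_NMS-661/L_NMS-9665 = (8.00)²(4.00)⁴ = 1.638×10^4.
F_NMS-661/F_NMS-9665 = (L_NMS-661/L_NMS-9665)/(d_NMS-661/d_NMS-9665)² = 1.638×10^4/18.75 = 873.9.
m_NMS-661 − m_NMS-9665 = −2.5 log₁₀(873.9) = -7.35.

-7.35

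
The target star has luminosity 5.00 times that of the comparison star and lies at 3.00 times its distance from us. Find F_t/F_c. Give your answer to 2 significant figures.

0.56

F = L/(4πd²), so F_t/F_c = (L_t/L_c) / (d_t/d_c)²
= 5.00 / (3.00)² = 5.00 / 9.000 = 0.5556.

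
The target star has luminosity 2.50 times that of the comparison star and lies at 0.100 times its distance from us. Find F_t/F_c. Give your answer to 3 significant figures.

F = L/(4πd²), so F_t/F_c = (L_t/L_c) / (d_t/d_c)²
= 2.50 / (0.100)² = 2.50 / 0.01000 = 250.0.

250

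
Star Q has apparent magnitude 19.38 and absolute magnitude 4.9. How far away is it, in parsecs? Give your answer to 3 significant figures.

7.87×10^3 pc

m − M = 5 log₁₀(d/10 pc)
19.38 − (4.9) = 14.48 = 5 log₁₀(d/10)
d = 10 × 10^(14.48/5) = 10 × 10^2.896 = 7870 pc.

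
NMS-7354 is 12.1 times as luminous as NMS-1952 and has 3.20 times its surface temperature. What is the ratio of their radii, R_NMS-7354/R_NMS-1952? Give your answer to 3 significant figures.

L ∝ R²T⁴ gives R ∝ √L / T², so
R_NMS-7354/R_NMS-1952 = √(12.1) / (3.20)² = 3.479 / 10.24 = 0.3397.

0.340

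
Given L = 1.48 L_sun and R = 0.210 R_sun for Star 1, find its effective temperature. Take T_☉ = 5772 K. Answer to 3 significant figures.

1.39×10^4 K

T/T_☉ = (L/L_☉)^(1/4) / (R/R_☉)^(1/2)
T = 5772 × (1.48)^(1/4) / √(0.210) = 5772 × 1.103 / 0.4583 = 1.389×10^4 K.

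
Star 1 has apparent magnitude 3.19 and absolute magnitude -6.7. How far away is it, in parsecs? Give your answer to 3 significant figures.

m − M = 5 log₁₀(d/10 pc)
3.19 − (-6.7) = 9.89 = 5 log₁₀(d/10)
d = 10 × 10^(9.89/5) = 10 × 10^1.978 = 950.6 pc.

951 pc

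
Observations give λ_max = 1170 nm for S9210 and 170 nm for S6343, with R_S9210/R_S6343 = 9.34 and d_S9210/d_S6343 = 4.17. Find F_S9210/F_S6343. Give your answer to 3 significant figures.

Wien's law: T_S9210/T_S6343 = λ_S6343/λ_S9210 = 170/1170 = 0.1453.
L_S9210/L_S6343 = (R_S9210/R_S6343)²(T_S9210/T_S6343)⁴ = (9.34)²(0.1453)⁴ = 0.03888.
F_S9210/F_S6343 = (L_S9210/L_S6343)/(d_S9210/d_S6343)² = 0.03888/(4.17)² = 0.002236.

0.00224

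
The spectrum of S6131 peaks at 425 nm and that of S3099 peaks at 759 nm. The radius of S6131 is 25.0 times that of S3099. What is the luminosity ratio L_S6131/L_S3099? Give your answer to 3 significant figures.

6.36×10^3

Wien's law gives T ∝ 1/λ_max, so T_S6131/T_S3099 = λ_S3099/λ_S6131 = 759/425 = 1.786.
Then L ∝ R²T⁴ gives L_S6131/L_S3099 = (25.0)² × (1.786)⁴ = 625.0 × 10.17 = 6358.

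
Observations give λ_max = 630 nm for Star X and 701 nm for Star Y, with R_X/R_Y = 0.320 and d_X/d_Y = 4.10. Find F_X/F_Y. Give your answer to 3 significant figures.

Wien's law: T_X/T_Y = λ_Y/λ_X = 701/630 = 1.113.
L_X/L_Y = (R_X/R_Y)²(T_X/T_Y)⁴ = (0.320)²(1.113)⁴ = 0.1570.
F_X/F_Y = (L_X/L_Y)/(d_X/d_Y)² = 0.1570/(4.10)² = 0.009338.

0.00934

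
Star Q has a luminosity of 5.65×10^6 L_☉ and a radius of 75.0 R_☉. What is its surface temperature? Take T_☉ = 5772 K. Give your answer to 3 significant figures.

3.25×10^4 K

T/T_☉ = (L/L_☉)^(1/4) / (R/R_☉)^(1/2)
T = 5772 × (5.65×10^6)^(1/4) / √(75.0) = 5772 × 48.75 / 8.660 = 3.249×10^4 K.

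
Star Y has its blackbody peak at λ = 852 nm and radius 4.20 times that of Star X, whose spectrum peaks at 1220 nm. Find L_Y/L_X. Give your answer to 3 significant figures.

Wien's law gives T ∝ 1/λ_max, so T_Y/T_X = λ_X/λ_Y = 1220/852 = 1.432.
Then L ∝ R²T⁴ gives L_Y/L_X = (4.20)² × (1.432)⁴ = 17.64 × 4.204 = 74.16.

74.2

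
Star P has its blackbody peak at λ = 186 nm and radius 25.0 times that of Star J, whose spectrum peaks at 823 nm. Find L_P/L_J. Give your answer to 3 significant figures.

2.40×10^5

Wien's law gives T ∝ 1/λ_max, so T_P/T_J = λ_J/λ_P = 823/186 = 4.425.
Then L ∝ R²T⁴ gives L_P/L_J = (25.0)² × (4.425)⁴ = 625.0 × 383.3 = 2.396×10^5.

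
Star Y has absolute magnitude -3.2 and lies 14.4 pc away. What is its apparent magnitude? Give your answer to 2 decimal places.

-2.41

m = M + 5 log₁₀(d/10 pc) = -3.2 + 5 log₁₀(14.4/10)
  = -3.2 + 5 × 0.158 = -3.2 + 0.79 = -2.41.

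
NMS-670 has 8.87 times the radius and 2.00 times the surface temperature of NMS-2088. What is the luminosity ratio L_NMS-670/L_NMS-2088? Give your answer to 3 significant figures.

1.26×10^3

From the Stefan–Boltzmann law, L ∝ R²T⁴, so
L_NMS-670/L_NMS-2088 = (R_NMS-670/R_NMS-2088)² (T_NMS-670/T_NMS-2088)⁴ = (8.87)² × (2.00)⁴ = 78.68 × 16.00 = 1259.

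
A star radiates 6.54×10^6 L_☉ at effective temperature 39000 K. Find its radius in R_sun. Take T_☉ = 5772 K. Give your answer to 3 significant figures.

56.0 R_sun

R/R_☉ = √(L/L_☉) / (T/T_☉)² = √(6.54×10^6) / (6.757)²
       = 2557 / 45.65 = 56.02.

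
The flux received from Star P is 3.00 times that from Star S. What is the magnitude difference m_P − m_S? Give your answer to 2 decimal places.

m_P − m_S = −2.5 log₁₀(F_P/F_S) = −2.5 log₁₀(3.00) = −2.5 × (0.477) = -1.193.

-1.19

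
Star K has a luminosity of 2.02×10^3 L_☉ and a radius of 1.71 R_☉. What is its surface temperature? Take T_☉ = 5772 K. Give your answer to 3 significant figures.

T/T_☉ = (L/L_☉)^(1/4) / (R/R_☉)^(1/2)
T = 5772 × (2.02×10^3)^(1/4) / √(1.71) = 5772 × 6.704 / 1.308 = 2.959×10^4 K.

2.96×10^4 K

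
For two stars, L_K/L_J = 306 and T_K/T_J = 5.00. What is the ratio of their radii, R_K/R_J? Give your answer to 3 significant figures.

L ∝ R²T⁴ gives R ∝ √L / T², so
R_K/R_J = √(306) / (5.00)² = 17.49 / 25.00 = 0.6997.

0.700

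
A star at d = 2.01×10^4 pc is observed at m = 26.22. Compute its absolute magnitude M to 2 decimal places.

M = m − 5 log₁₀(d/10 pc) = 26.22 − 5 log₁₀(2.01×10^4/10)
  = 26.22 − 5 × 3.303 = 26.22 − 16.52 = 9.70.

9.70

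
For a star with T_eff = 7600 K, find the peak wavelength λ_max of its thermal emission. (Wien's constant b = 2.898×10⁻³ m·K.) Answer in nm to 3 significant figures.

λ_max = b/T = 2.898×10⁻³ / 7600 = 3.81×10^-7 m = 381.3 nm.

381 nm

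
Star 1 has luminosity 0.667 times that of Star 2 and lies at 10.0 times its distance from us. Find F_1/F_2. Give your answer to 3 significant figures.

F = L/(4πd²), so F_1/F_2 = (L_1/L_2) / (d_1/d_2)²
= 0.667 / (10.0)² = 0.667 / 100.0 = 0.006670.

0.00667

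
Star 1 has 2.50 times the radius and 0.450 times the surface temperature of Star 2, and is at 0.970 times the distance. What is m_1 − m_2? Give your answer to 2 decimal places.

1.41

L_1/L_2 = (2.50)²(0.450)⁴ = 0.2563.
F_1/F_2 = (L_1/L_2)/(d_1/d_2)² = 0.2563/0.9409 = 0.2724.
m_1 − m_2 = −2.5 log₁₀(0.2724) = 1.41.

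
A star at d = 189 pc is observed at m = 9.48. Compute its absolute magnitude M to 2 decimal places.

M = m − 5 log₁₀(d/10 pc) = 9.48 − 5 log₁₀(189/10)
  = 9.48 − 5 × 1.276 = 9.48 − 6.38 = 3.10.

3.10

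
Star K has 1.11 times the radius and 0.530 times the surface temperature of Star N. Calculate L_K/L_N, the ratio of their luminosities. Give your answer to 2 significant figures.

0.097

From the Stefan–Boltzmann law, L ∝ R²T⁴, so
L_K/L_N = (R_K/R_N)² (T_K/T_N)⁴ = (1.11)² × (0.530)⁴ = 1.232 × 0.07890 = 0.09722.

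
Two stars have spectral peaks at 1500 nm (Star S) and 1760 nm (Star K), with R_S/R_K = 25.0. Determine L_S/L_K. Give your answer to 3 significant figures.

1.18×10^3

Wien's law gives T ∝ 1/λ_max, so T_S/T_K = λ_K/λ_S = 1760/1500 = 1.173.
Then L ∝ R²T⁴ gives L_S/L_K = (25.0)² × (1.173)⁴ = 625.0 × 1.895 = 1185.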